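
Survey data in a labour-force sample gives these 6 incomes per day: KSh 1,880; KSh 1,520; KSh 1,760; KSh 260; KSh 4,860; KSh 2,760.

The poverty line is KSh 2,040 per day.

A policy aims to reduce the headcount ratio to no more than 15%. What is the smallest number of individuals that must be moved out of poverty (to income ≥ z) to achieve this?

4

Currently q = 4 of N = 6 are below the line (H = 0.667).
A headcount ratio of at most 15% allows at most ⌊0.15 × 6⌋ = 0 poor individuals.
So at least 4 − 0 = 4 must be lifted.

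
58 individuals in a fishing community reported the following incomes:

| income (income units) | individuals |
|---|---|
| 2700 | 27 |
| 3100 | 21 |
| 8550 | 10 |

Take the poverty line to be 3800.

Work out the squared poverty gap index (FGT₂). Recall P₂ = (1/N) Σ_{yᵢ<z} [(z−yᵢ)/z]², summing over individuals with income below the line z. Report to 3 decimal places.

Incomes under z: 27×2700, 21×3100 (q = 48 of N = 58).
Relative gaps: (3800−2700)/3800 = 0.2895 (×27); (3800−3100)/3800 = 0.1842 (×21).
Squared: 0.0838 (×27); 0.0339 (×21).
Sum = 2.975069; P₂ = 2.975069 / 58 = 0.051.

0.051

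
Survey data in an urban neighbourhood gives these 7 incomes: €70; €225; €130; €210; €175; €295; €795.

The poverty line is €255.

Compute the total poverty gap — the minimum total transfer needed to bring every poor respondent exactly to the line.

Incomes under z: €70, €130, €175, €210, €225 (q = 5 of N = 7).
Individual gaps: 255−70 = 185; 255−130 = 125; 255−175 = 80; 255−210 = 45; 255−225 = 30.
Aggregate gap = €465.

€465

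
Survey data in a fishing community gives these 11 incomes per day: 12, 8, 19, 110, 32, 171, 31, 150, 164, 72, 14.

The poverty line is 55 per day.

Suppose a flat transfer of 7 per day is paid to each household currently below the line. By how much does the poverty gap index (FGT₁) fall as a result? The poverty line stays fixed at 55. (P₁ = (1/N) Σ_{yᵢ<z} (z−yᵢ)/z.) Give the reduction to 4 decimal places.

0.0694

Before: below the line — 8, 12, 14, 19, 31, 32; poverty gap index (FGT₁) = 0.353719.
After the 7 transfer: below the line — 15, 19, 21, 26, 38, 39; poverty gap index (FGT₁) = 0.284298.
Reduction = 0.353719 − 0.284298 = 0.0694.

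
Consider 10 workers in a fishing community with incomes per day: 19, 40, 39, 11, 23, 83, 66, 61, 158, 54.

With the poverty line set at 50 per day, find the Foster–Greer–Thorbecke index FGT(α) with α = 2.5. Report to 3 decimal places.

Incomes under z: 11, 19, 23, 39, 40 (q = 5 of N = 10).
Normalized shortfalls: (50−11)/50 = 0.7800; (50−19)/50 = 0.6200; (50−23)/50 = 0.5400; (50−39)/50 = 0.2200; (50−40)/50 = 0.2000.
Raised to α = 2.5: 0.53732; 0.30268; 0.21428; 0.02270; 0.01789.
Sum = 1.094873; FGT(2.5) = 1.094873 / 10 = 0.109.

0.109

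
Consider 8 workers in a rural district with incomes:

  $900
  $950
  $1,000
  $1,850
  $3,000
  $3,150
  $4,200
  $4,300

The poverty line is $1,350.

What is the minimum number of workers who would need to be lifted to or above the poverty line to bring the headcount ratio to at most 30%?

3 of the 8 workers are poor, so H = 3/8 = 0.375.
A headcount ratio of at most 30% allows at most ⌊0.30 × 8⌋ = 2 poor workers.
So at least 3 − 2 = 1 must be lifted.

1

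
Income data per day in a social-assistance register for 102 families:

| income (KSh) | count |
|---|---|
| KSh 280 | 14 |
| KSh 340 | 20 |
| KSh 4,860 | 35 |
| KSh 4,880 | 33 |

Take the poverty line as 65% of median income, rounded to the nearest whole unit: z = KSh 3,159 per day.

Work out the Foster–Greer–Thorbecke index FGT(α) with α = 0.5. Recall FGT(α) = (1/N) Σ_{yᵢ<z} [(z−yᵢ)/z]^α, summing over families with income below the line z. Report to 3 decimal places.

Incomes under z: 14×KSh 280, 20×KSh 340 (q = 34 of N = 102).
Gap ratios (z−y)/z: (3159−280)/3159 = 0.9114 (×14); (3159−340)/3159 = 0.8924 (×20).
Raised to α = 0.5: 0.95465 (×14); 0.94465 (×20).
Sum = 32.258235; FGT(0.5) = 32.258235 / 102 = 0.316.

0.316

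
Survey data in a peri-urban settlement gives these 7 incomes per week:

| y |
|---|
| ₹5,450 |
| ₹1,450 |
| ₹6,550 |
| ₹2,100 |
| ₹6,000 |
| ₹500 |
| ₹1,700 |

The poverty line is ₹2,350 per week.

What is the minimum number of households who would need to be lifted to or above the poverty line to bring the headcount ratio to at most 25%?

3

Currently q = 4 of N = 7 are below the line (H = 0.571).
A headcount ratio of at most 25% allows at most ⌊0.25 × 7⌋ = 1 poor households.
So at least 4 − 1 = 3 must be lifted.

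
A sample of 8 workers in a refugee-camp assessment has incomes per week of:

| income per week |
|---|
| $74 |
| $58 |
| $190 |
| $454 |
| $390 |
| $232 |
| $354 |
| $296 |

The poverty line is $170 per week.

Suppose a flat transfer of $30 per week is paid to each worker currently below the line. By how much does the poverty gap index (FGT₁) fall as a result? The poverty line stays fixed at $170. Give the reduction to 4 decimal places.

0.0441

Before: below the line — $58, $74; poverty gap index (FGT₁) = 0.152941.
After the $30 transfer: below the line — $88, $104; poverty gap index (FGT₁) = 0.108824.
Reduction = 0.152941 − 0.108824 = 0.0441.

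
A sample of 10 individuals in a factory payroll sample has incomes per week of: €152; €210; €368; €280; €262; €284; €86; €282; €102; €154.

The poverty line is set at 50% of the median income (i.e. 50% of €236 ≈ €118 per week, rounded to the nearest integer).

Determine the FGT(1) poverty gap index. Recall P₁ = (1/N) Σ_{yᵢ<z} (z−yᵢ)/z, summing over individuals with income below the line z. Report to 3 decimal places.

Incomes under z: €86, €102 (q = 2 of N = 10).
Relative gaps: (118−86)/118 = 0.2712; (118−102)/118 = 0.1356.
Σ = 0.406780. Dividing by the full population N = 10 gives P₁ = 0.041.

0.041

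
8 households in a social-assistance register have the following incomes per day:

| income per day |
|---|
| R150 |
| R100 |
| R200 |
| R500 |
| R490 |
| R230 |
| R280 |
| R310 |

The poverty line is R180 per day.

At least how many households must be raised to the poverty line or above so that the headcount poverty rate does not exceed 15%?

2 of the 8 households are poor, so H = 2/8 = 0.250.
A headcount ratio of at most 15% allows at most ⌊0.15 × 8⌋ = 1 poor households.
So at least 2 − 1 = 1 must be lifted.

1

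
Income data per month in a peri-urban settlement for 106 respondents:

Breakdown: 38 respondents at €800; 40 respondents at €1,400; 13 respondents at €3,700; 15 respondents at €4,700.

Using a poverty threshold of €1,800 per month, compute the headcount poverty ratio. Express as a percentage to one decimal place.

73.6%

78 of the 106 respondents have income below €1,800.
H = 78/106 = 73.6%.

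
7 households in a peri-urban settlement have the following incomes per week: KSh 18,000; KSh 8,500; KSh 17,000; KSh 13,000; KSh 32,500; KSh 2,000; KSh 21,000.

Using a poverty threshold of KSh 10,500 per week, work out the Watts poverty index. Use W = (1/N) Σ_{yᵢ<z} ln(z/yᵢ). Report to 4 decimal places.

Below z: KSh 2,000, KSh 8,500 (q = 2 of N = 7).
Log gaps: ln(10500/2000) = 1.6582; ln(10500/8500) = 0.2113.
W = 1.869537 / 7 = 0.2671.

0.2671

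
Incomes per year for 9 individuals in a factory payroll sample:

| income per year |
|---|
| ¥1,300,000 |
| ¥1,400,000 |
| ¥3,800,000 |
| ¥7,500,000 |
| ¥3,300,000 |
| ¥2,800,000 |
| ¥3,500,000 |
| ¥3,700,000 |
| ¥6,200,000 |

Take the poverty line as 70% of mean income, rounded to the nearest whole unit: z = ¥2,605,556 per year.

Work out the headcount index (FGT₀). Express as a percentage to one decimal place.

22.2%

2 of the 9 individuals have income below ¥2,605,556.
H = 2/9 = 22.2%.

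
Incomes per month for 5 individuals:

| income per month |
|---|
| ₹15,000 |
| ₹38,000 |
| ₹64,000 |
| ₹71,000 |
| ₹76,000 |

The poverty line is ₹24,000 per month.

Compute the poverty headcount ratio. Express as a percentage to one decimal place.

20.0%

1 of the 5 individuals have income below ₹24,000.
H = 1/5 = 20.0%.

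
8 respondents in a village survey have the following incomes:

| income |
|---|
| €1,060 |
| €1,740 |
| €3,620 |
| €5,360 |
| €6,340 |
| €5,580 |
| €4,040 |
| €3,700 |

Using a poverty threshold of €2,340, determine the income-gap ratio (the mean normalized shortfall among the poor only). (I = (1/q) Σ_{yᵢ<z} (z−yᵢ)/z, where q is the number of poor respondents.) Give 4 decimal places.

0.4017

Below the line: €1,060, €1,740 (q = 2 of N = 8).
Shortfall ratios (z−y)/z: 0.5470, 0.2564; sum = 0.803419.
The income-gap ratio divides by q (the poor only): 0.803419 / 2 = 0.4017.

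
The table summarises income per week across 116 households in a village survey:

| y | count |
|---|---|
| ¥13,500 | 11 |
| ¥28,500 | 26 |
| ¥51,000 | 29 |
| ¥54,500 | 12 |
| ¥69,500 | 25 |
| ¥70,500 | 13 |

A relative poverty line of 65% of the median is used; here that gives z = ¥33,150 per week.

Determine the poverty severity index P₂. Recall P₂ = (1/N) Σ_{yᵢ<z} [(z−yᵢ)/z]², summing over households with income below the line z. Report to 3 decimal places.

0.038

Below the line: 11×¥13,500, 26×¥28,500 (q = 37 of N = 116).
Normalized shortfalls: (33150−13500)/33150 = 0.5928 (×11); (33150−28500)/33150 = 0.1403 (×26).
Squared: 0.3514 (×11); 0.0197 (×26).
Sum = 4.376589; P₂ = 4.376589 / 116 = 0.038.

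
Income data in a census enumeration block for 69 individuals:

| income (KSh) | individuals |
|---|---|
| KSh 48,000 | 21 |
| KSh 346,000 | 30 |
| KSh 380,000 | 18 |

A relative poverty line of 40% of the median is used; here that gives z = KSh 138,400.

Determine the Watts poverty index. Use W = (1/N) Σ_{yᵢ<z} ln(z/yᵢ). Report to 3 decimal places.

0.322

Below the line: 21×KSh 48,000 (q = 21 of N = 69).
ln(z/y) terms: ln(138400/48000) = 1.0589 (×21).
W = 22.237888 / 69 = 0.322.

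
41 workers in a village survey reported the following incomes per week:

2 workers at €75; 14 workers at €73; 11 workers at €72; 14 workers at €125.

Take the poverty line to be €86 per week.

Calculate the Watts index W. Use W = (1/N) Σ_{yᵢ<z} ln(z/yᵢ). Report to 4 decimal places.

0.1103

Poor units: 11×€72, 14×€73, 2×€75 (q = 27 of N = 41).
Log shortfalls: ln(86/72) = 0.1777 (×11); ln(86/73) = 0.1639 (×14); ln(86/75) = 0.1369 (×2).
W = 4.522641 / 41 = 0.1103.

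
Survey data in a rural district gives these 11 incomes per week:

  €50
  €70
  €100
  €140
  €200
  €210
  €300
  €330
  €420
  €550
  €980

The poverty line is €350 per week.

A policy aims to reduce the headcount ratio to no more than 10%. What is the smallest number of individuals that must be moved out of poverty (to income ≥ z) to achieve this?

8 of the 11 individuals are poor, so H = 8/11 = 0.727.
A headcount ratio of at most 10% allows at most ⌊0.10 × 11⌋ = 1 poor individuals.
So at least 8 − 1 = 7 must be lifted.

7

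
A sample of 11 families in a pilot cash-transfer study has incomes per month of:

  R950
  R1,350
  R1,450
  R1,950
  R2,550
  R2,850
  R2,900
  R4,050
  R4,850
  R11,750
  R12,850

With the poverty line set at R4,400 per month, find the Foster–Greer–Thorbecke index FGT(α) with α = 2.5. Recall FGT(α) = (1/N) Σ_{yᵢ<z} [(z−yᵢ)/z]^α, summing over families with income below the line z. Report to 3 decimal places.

Below z: R950, R1,350, R1,450, R1,950, R2,550, R2,850, R2,900, R4,050 (q = 8 of N = 11).
Relative gaps: (4400−950)/4400 = 0.7841; (4400−1350)/4400 = 0.6932; (4400−1450)/4400 = 0.6705; (4400−1950)/4400 = 0.5568; (4400−2550)/4400 = 0.4205; (4400−2850)/4400 = 0.3523; (4400−2900)/4400 = 0.3409; (4400−4050)/4400 = 0.0795.
Raised to α = 2.5: 0.54440; 0.40005; 0.36806; 0.23136; 0.11463; 0.07365; 0.06786; 0.00178.
Sum = 1.801798; FGT(2.5) = 1.801798 / 11 = 0.164.

0.164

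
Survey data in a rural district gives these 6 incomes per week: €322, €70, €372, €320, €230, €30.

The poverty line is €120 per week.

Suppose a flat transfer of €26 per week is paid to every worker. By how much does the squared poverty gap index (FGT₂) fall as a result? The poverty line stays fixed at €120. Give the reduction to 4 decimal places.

0.0686

Before: below the line — €30, €70; squared poverty gap index (FGT₂) = 0.122685.
After the €26 transfer: below the line — €56, €96; squared poverty gap index (FGT₂) = 0.054074.
Reduction = 0.122685 − 0.054074 = 0.0686.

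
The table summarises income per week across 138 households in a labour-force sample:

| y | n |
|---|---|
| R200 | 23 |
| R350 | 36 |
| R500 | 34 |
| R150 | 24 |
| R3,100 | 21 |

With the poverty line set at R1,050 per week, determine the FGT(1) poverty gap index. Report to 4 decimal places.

Below the line: 24×R150, 23×R200, 36×R350, 34×R500 (q = 117 of N = 138).
Relative gaps: (1050−150)/1050 = 0.8571 (×24); (1050−200)/1050 = 0.8095 (×23); (1050−350)/1050 = 0.6667 (×36); (1050−500)/1050 = 0.5238 (×34).
Sum of shortfalls = 81.000000; P₁ averages over all N: 81.000000 / 138 = 0.5870.

0.5870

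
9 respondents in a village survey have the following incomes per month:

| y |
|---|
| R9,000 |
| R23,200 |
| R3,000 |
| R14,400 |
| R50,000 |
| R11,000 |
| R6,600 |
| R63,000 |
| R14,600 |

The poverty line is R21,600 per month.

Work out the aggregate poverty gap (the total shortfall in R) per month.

R71,000

Below z: R3,000, R6,600, R9,000, R11,000, R14,400, R14,600 (q = 6 of N = 9).
Individual gaps: 21600−3000 = 18600; 21600−6600 = 15000; 21600−9000 = 12600; 21600−11000 = 10600; 21600−14400 = 7200; 21600−14600 = 7000.
Aggregate gap = R71,000.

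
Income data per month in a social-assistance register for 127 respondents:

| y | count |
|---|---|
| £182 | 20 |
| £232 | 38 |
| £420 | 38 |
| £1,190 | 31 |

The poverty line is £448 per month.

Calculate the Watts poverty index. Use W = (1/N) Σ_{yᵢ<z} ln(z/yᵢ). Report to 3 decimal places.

Poor units: 20×£182, 38×£232, 38×£420 (q = 96 of N = 127).
ln(z/y) terms: ln(448/182) = 0.9008 (×20); ln(448/232) = 0.6581 (×38); ln(448/420) = 0.0645 (×38).
W = 45.474317 / 127 = 0.358.

0.358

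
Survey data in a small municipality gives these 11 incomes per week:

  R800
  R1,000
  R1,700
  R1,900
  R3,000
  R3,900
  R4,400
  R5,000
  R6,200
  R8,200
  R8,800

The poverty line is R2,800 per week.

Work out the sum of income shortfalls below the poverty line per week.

R5,800

Poor units: R800, R1,000, R1,700, R1,900 (q = 4 of N = 11).
Individual gaps: 2800−800 = 2000; 2800−1000 = 1800; 2800−1700 = 1100; 2800−1900 = 900.
Aggregate gap = R5,800.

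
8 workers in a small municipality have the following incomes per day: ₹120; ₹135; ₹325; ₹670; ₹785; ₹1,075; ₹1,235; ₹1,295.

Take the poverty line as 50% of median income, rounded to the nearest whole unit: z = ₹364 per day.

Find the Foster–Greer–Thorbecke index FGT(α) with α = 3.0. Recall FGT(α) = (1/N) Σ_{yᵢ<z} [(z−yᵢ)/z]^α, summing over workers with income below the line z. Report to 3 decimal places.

Below the line: ₹120, ₹135, ₹325 (q = 3 of N = 8).
Shortfall ratios: (364−120)/364 = 0.6703; (364−135)/364 = 0.6291; (364−325)/364 = 0.1071.
Raised to α = 3.0: 0.30121; 0.24900; 0.00123.
Sum = 0.551439; FGT(3.0) = 0.551439 / 8 = 0.069.

0.069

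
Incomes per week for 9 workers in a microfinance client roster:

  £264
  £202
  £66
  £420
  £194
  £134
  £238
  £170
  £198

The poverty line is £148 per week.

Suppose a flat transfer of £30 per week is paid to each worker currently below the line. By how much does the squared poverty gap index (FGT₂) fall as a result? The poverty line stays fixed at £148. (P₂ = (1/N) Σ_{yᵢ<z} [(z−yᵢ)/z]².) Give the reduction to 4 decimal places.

Before: below the line — £66, £134; squared poverty gap index (FGT₂) = 0.035103.
After the £30 transfer: below the line — £96; squared poverty gap index (FGT₂) = 0.013716.
Reduction = 0.035103 − 0.013716 = 0.0214.

0.0214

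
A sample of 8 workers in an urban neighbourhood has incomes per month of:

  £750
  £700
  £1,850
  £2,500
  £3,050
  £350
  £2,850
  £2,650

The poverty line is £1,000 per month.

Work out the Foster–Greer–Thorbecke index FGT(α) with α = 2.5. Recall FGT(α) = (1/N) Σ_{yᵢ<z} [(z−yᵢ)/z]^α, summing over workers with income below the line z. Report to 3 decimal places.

Incomes under z: £350, £700, £750 (q = 3 of N = 8).
Shortfall ratios: (1000−350)/1000 = 0.6500; (1000−700)/1000 = 0.3000; (1000−750)/1000 = 0.2500.
Raised to α = 2.5: 0.34063; 0.04930; 0.03125.
Sum = 0.421175; FGT(2.5) = 0.421175 / 8 = 0.053.

0.053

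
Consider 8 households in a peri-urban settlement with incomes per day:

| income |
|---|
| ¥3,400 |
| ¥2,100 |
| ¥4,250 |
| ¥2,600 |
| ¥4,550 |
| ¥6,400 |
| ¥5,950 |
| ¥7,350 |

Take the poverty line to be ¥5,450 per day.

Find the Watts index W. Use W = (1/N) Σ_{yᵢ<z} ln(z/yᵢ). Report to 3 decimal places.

0.324

Below z: ¥2,100, ¥2,600, ¥3,400, ¥4,250, ¥4,550 (q = 5 of N = 8).
ln(z/y) terms: ln(5450/2100) = 0.9537; ln(5450/2600) = 0.7401; ln(5450/3400) = 0.4718; ln(5450/4250) = 0.2487; ln(5450/4550) = 0.1805.
W = 2.594808 / 8 = 0.324.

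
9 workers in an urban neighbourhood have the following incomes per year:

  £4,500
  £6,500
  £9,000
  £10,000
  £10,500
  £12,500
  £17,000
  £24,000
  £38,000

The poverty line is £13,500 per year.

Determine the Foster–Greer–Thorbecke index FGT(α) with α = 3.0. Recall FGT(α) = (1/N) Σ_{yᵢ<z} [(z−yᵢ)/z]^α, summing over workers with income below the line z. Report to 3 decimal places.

Incomes under z: £4,500, £6,500, £9,000, £10,000, £10,500, £12,500 (q = 6 of N = 9).
Gap ratios (z−y)/z: (13500−4500)/13500 = 0.6667; (13500−6500)/13500 = 0.5185; (13500−9000)/13500 = 0.3333; (13500−10000)/13500 = 0.2593; (13500−10500)/13500 = 0.2222; (13500−12500)/13500 = 0.0741.
Raised to α = 3.0: 0.29630; 0.13941; 0.03704; 0.01743; 0.01097; 0.00041.
Sum = 0.501550; FGT(3.0) = 0.501550 / 9 = 0.056.

0.056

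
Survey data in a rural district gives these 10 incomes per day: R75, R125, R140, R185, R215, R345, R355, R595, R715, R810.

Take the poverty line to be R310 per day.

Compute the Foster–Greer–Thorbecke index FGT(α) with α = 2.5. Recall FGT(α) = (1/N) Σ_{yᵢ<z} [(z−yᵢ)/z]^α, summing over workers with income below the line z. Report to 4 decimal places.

0.1153

Below z: R75, R125, R140, R185, R215 (q = 5 of N = 10).
Shortfall ratios: (310−75)/310 = 0.7581; (310−125)/310 = 0.5968; (310−140)/310 = 0.5484; (310−185)/310 = 0.4032; (310−215)/310 = 0.3065.
Raised to α = 2.5: 0.50034; 0.27512; 0.22270; 0.10325; 0.05199.
Sum = 1.153395; FGT(2.5) = 1.153395 / 10 = 0.1153.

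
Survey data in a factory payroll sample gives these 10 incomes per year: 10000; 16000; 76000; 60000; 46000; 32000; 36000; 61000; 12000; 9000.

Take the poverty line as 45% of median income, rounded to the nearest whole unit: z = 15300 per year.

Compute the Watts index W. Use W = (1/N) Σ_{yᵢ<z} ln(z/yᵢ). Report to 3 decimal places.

0.120

Below z: 9000, 10000, 12000 (q = 3 of N = 10).
ln(z/y) terms: ln(15300/9000) = 0.5306; ln(15300/10000) = 0.4253; ln(15300/12000) = 0.2429.
W = 1.198842 / 10 = 0.120.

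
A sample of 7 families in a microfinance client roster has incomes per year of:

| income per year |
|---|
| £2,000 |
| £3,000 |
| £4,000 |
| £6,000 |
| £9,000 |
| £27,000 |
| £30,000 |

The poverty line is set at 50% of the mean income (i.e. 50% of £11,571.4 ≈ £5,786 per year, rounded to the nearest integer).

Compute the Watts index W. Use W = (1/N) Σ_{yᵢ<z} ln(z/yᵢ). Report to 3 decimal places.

Incomes under z: £2,000, £3,000, £4,000 (q = 3 of N = 7).
Log gaps: ln(5786/2000) = 1.0623; ln(5786/3000) = 0.6568; ln(5786/4000) = 0.3691.
W = 2.088270 / 7 = 0.298.

0.298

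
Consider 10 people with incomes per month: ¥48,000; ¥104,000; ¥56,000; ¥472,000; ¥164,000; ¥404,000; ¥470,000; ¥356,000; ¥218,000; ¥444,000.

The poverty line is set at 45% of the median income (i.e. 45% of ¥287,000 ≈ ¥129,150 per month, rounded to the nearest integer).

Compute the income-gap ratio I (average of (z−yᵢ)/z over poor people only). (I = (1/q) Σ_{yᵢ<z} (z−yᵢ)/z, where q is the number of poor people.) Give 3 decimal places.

Poor units: ¥48,000, ¥56,000, ¥104,000 (q = 3 of N = 10).
Shortfall ratios (z−y)/z: 0.6283, 0.5664, 0.1947; sum = 1.389470.
I averages over the q = 3 poor units only: 1.389470 / 3 = 0.463.

0.463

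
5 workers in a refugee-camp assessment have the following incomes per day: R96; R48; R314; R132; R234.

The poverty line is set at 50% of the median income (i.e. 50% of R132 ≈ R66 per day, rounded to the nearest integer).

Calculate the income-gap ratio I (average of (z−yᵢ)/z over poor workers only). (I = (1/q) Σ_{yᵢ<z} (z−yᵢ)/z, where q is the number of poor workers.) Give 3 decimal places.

Poor units: R48 (q = 1 of N = 5).
Shortfall ratios (z−y)/z: 0.2727; sum = 0.272727.
The income-gap ratio divides by q (the poor only): 0.272727 / 1 = 0.273.

0.273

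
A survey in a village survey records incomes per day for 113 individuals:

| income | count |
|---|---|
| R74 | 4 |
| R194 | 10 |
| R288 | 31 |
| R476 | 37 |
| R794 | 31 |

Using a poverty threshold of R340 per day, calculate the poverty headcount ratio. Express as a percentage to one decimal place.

45 of the 113 individuals have income below R340.
H = 45/113 = 39.8%.

39.8%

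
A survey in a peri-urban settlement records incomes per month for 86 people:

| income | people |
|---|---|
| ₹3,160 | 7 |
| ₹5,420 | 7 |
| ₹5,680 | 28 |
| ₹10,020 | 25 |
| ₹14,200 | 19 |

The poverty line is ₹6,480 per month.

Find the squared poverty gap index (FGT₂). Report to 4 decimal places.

0.0285

Below z: 7×₹3,160, 7×₹5,420, 28×₹5,680 (q = 42 of N = 86).
Gap ratios (z−y)/z: (6480−3160)/6480 = 0.5123 (×7); (6480−5420)/6480 = 0.1636 (×7); (6480−5680)/6480 = 0.1235 (×28).
Squared: 0.2625 (×7); 0.0268 (×7); 0.0152 (×28).
Sum = 2.451560; P₂ = 2.451560 / 86 = 0.0285.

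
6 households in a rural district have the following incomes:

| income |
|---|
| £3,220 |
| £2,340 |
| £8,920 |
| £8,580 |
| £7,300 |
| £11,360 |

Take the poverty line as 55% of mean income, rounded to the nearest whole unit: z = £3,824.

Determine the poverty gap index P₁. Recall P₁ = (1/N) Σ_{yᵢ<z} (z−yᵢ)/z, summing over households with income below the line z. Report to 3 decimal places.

0.091

Poor units: £2,340, £3,220 (q = 2 of N = 6).
Relative gaps: (3824−2340)/3824 = 0.3881; (3824−3220)/3824 = 0.1579.
Σ = 0.546025. Dividing by the full population N = 6 gives P₁ = 0.091.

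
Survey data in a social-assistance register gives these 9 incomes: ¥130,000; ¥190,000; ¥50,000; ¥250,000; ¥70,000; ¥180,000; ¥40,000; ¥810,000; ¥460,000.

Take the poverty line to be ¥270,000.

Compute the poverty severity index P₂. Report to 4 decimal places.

Below the line: ¥40,000, ¥50,000, ¥70,000, ¥130,000, ¥180,000, ¥190,000, ¥250,000 (q = 7 of N = 9).
Shortfall ratios: (270000−40000)/270000 = 0.8519; (270000−50000)/270000 = 0.8148; (270000−70000)/270000 = 0.7407; (270000−130000)/270000 = 0.5185; (270000−180000)/270000 = 0.3333; (270000−190000)/270000 = 0.2963; (270000−250000)/270000 = 0.0741.
Squared: 0.7257; 0.6639; 0.5487; 0.2689; 0.1111; 0.0878; 0.0055.
Sum = 2.411523; P₂ = 2.411523 / 9 = 0.2679.

0.2679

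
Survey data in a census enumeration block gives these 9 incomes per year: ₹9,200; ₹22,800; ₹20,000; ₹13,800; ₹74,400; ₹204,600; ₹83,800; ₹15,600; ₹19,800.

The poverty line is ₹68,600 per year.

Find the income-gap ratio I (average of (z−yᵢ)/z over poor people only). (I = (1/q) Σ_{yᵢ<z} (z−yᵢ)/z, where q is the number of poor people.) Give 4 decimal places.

0.7541

Below the line: ₹9,200, ₹13,800, ₹15,600, ₹19,800, ₹20,000, ₹22,800 (q = 6 of N = 9).
Shortfall ratios (z−y)/z: 0.8659, 0.7988, 0.7726, 0.7114, 0.7085, 0.6676; sum = 4.524781.
The income-gap ratio divides by q (the poor only): 4.524781 / 6 = 0.7541.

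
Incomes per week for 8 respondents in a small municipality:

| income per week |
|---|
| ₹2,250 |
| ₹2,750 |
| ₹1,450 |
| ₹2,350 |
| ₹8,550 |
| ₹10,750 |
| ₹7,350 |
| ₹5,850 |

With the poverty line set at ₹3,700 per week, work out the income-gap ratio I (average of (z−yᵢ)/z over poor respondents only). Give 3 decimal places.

Incomes under z: ₹1,450, ₹2,250, ₹2,350, ₹2,750 (q = 4 of N = 8).
Shortfall ratios (z−y)/z: 0.6081, 0.3919, 0.3649, 0.2568; sum = 1.621622.
The income-gap ratio divides by q (the poor only): 1.621622 / 4 = 0.405.

0.405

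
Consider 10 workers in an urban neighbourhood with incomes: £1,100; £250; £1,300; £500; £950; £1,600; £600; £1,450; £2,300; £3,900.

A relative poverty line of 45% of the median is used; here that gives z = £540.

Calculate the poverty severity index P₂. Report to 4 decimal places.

Poor units: £250, £500 (q = 2 of N = 10).
Shortfall ratios: (540−250)/540 = 0.5370; (540−500)/540 = 0.0741.
Squared: 0.2884; 0.0055.
Sum = 0.293896; P₂ = 0.293896 / 10 = 0.0294.

0.0294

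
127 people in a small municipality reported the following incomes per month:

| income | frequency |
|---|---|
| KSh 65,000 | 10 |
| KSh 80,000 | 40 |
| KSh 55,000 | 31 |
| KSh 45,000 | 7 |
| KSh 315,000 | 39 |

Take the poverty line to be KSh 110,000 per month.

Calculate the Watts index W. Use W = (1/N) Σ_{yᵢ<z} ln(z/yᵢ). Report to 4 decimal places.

Poor units: 7×KSh 45,000, 31×KSh 55,000, 10×KSh 65,000, 40×KSh 80,000 (q = 88 of N = 127).
Log gaps: ln(110000/45000) = 0.8938 (×7); ln(110000/55000) = 0.6931 (×31); ln(110000/65000) = 0.5261 (×10); ln(110000/80000) = 0.3185 (×40).
W = 45.743368 / 127 = 0.3602.

0.3602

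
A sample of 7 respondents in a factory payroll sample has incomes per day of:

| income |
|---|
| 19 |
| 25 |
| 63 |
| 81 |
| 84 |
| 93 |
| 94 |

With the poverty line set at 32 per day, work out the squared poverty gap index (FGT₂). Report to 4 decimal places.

Incomes under z: 19, 25 (q = 2 of N = 7).
Shortfall ratios: (32−19)/32 = 0.4062; (32−25)/32 = 0.2188.
Squared: 0.1650; 0.0479.
Sum = 0.212891; P₂ = 0.212891 / 7 = 0.0304.

0.0304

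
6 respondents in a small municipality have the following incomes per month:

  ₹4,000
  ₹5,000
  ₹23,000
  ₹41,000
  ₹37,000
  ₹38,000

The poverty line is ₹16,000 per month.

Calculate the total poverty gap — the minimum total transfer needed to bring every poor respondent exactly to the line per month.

₹23,000

Below z: ₹4,000, ₹5,000 (q = 2 of N = 6).
Individual gaps: 16000−4000 = 12000; 16000−5000 = 11000.
Aggregate gap = ₹23,000.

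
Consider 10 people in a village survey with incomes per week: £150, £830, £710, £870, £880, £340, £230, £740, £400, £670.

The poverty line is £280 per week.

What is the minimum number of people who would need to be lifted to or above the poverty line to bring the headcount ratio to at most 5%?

2 of the 10 people are poor, so H = 2/10 = 0.200.
A headcount ratio of at most 5% allows at most ⌊0.05 × 10⌋ = 0 poor people.
So at least 2 − 0 = 2 must be lifted.

2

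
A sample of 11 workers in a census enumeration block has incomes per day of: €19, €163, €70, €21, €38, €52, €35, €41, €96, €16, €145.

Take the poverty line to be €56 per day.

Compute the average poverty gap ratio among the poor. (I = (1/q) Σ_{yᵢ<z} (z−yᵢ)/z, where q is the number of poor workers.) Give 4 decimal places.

0.4337

Incomes under z: €16, €19, €21, €35, €38, €41, €52 (q = 7 of N = 11).
Relative gaps: 0.7143, 0.6607, 0.6250, 0.3750, 0.3214, 0.2679, 0.0714; sum = 3.035714.
The income-gap ratio divides by q (the poor only): 3.035714 / 7 = 0.4337.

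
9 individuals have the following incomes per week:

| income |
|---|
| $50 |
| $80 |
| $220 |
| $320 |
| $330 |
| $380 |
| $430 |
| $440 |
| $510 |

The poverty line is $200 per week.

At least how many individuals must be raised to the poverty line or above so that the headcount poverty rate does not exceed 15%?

1

2 of the 9 individuals are poor, so H = 2/9 = 0.222.
A headcount ratio of at most 15% allows at most ⌊0.15 × 9⌋ = 1 poor individuals.
So at least 2 − 1 = 1 must be lifted.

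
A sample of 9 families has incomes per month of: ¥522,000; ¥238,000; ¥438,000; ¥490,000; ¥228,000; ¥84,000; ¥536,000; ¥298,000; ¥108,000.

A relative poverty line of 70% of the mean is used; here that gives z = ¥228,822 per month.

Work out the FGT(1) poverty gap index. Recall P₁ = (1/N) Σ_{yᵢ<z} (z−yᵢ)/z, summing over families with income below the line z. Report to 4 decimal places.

Below z: ¥84,000, ¥108,000, ¥228,000 (q = 3 of N = 9).
Shortfall ratios: (228822−84000)/228822 = 0.6329; (228822−108000)/228822 = 0.5280; (228822−228000)/228822 = 0.0036.
Sum of shortfalls = 1.164512; P₁ averages over all N: 1.164512 / 9 = 0.1294.

0.1294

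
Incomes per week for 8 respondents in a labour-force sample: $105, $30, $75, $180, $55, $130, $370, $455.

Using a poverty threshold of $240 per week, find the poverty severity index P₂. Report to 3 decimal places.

0.303

Below z: $30, $55, $75, $105, $130, $180 (q = 6 of N = 8).
Gap ratios (z−y)/z: (240−30)/240 = 0.8750; (240−55)/240 = 0.7708; (240−75)/240 = 0.6875; (240−105)/240 = 0.5625; (240−130)/240 = 0.4583; (240−180)/240 = 0.2500.
Squared: 0.7656; 0.5942; 0.4727; 0.3164; 0.2101; 0.0625.
Sum = 2.421441; P₂ = 2.421441 / 8 = 0.303.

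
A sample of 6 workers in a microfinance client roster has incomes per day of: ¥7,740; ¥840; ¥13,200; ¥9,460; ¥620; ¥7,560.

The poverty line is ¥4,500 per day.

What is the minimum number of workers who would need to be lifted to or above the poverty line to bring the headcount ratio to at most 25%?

1

Currently q = 2 of N = 6 are below the line (H = 0.333).
A headcount ratio of at most 25% allows at most ⌊0.25 × 6⌋ = 1 poor workers.
So at least 2 − 1 = 1 must be lifted.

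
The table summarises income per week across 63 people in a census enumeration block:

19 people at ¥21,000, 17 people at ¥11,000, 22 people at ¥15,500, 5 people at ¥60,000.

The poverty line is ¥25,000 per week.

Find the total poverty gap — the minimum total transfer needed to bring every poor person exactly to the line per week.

¥523,000

Below z: 17×¥11,000, 22×¥15,500, 19×¥21,000 (q = 58 of N = 63).
Individual gaps: 17×(25000−11000) = 238000; 22×(25000−15500) = 209000; 19×(25000−21000) = 76000.
Aggregate gap = ¥523,000.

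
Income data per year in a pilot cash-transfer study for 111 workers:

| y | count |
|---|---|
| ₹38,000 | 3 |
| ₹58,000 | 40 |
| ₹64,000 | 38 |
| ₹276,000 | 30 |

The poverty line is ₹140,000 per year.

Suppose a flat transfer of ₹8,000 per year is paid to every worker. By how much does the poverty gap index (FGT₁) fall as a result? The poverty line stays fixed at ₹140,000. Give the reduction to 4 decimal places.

0.0417

Before: below the line — 3×₹38,000, 40×₹58,000, 38×₹64,000; poverty gap index (FGT₁) = 0.416602.
After the ₹8,000 transfer: below the line — 3×₹46,000, 40×₹66,000, 38×₹72,000; poverty gap index (FGT₁) = 0.374903.
Reduction = 0.416602 − 0.374903 = 0.0417.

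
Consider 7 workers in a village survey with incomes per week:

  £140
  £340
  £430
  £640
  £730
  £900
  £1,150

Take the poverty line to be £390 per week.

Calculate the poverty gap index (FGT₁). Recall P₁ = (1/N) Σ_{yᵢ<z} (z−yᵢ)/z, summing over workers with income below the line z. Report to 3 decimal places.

Below the line: £140, £340 (q = 2 of N = 7).
Normalized shortfalls: (390−140)/390 = 0.6410; (390−340)/390 = 0.1282.
Σ = 0.769231. Dividing by the full population N = 7 gives P₁ = 0.110.

0.110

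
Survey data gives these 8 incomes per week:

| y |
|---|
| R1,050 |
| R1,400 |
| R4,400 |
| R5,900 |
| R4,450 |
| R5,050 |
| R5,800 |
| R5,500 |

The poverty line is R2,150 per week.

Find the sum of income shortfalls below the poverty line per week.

R1,850

Below the line: R1,050, R1,400 (q = 2 of N = 8).
Individual gaps: 2150−1050 = 1100; 2150−1400 = 750.
Aggregate gap = R1,850.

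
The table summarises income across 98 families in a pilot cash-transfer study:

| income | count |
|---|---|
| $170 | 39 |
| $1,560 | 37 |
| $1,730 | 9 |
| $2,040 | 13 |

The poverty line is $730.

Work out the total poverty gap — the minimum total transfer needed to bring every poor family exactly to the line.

$21,840

Incomes under z: 39×$170 (q = 39 of N = 98).
Individual gaps: 39×(730−170) = 21840.
Aggregate gap = $21,840.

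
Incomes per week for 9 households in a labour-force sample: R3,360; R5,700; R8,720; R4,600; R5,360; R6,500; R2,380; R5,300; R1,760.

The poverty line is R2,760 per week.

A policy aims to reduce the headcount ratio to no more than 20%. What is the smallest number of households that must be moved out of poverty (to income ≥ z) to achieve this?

1

Currently q = 2 of N = 9 are below the line (H = 0.222).
A headcount ratio of at most 20% allows at most ⌊0.20 × 9⌋ = 1 poor households.
So at least 2 − 1 = 1 must be lifted.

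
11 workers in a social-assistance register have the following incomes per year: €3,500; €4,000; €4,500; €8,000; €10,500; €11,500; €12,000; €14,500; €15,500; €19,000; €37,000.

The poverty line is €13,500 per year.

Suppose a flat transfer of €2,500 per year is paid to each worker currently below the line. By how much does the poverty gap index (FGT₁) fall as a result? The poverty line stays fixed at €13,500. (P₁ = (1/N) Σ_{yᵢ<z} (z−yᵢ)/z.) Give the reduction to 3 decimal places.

Before: below the line — €3,500, €4,000, €4,500, €8,000, €10,500, €11,500, €12,000; poverty gap index (FGT₁) = 0.27273.
After the €2,500 transfer: below the line — €6,000, €6,500, €7,000, €10,500, €13,000; poverty gap index (FGT₁) = 0.16498.
Reduction = 0.27273 − 0.16498 = 0.108.

0.108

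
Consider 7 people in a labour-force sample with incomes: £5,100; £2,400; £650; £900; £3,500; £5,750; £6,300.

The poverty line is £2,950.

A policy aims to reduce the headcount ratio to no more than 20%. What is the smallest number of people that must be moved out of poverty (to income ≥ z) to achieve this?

3 of the 7 people are poor, so H = 3/7 = 0.429.
A headcount ratio of at most 20% allows at most ⌊0.20 × 7⌋ = 1 poor people.
So at least 3 − 1 = 2 must be lifted.

2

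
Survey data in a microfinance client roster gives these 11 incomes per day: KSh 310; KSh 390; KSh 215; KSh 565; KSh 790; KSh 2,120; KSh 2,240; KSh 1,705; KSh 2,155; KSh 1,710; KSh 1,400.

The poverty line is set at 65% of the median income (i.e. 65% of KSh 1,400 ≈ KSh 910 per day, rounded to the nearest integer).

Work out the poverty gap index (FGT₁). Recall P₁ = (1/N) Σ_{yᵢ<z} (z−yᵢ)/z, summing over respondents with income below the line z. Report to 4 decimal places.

Below z: KSh 215, KSh 310, KSh 390, KSh 565, KSh 790 (q = 5 of N = 11).
Shortfall ratios: (910−215)/910 = 0.7637; (910−310)/910 = 0.6593; (910−390)/910 = 0.5714; (910−565)/910 = 0.3791; (910−790)/910 = 0.1319.
Sum of shortfalls = 2.505495; P₁ averages over all N: 2.505495 / 11 = 0.2278.

0.2278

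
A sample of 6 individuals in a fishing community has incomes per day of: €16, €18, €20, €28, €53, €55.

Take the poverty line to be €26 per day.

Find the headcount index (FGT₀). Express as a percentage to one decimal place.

3 of the 6 individuals have income below €26.
H = 3/6 = 50.0%.

50.0%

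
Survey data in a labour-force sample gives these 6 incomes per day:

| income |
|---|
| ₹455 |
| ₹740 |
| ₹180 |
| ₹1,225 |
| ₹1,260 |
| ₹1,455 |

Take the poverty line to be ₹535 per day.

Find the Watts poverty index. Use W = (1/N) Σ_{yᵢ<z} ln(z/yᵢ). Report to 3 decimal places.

0.209

Below the line: ₹180, ₹455 (q = 2 of N = 6).
ln(z/y) terms: ln(535/180) = 1.0893; ln(535/455) = 0.1620.
W = 1.251279 / 6 = 0.209.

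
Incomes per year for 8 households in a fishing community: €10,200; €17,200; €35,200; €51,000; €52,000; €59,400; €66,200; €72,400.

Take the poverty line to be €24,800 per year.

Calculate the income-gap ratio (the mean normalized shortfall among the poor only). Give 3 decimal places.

0.448

Incomes under z: €10,200, €17,200 (q = 2 of N = 8).
Relative gaps: 0.5887, 0.3065; sum = 0.895161.
I averages over the q = 2 poor units only: 0.895161 / 2 = 0.448.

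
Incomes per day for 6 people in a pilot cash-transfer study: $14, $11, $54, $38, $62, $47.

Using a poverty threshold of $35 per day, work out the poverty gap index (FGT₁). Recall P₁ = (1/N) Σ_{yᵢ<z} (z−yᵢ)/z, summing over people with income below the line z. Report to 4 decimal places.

0.2143

Poor units: $11, $14 (q = 2 of N = 6).
Normalized shortfalls: (35−11)/35 = 0.6857; (35−14)/35 = 0.6000.
Sum of shortfalls = 1.285714; P₁ averages over all N: 1.285714 / 6 = 0.2143.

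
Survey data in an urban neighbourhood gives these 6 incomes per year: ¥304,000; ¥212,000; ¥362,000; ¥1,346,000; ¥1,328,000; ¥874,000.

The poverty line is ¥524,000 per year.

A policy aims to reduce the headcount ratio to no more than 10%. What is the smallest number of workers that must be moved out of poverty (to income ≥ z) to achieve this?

3

3 of the 6 workers are poor, so H = 3/6 = 0.500.
A headcount ratio of at most 10% allows at most ⌊0.10 × 6⌋ = 0 poor workers.
So at least 3 − 0 = 3 must be lifted.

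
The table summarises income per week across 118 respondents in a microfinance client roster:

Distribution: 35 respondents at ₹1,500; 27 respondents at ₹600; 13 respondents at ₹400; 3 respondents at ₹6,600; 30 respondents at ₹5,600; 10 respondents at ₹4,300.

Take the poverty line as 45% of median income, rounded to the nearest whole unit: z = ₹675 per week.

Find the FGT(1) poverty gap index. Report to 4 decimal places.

0.0703

Incomes under z: 13×₹400, 27×₹600 (q = 40 of N = 118).
Relative gaps: (675−400)/675 = 0.4074 (×13); (675−600)/675 = 0.1111 (×27).
Sum of shortfalls = 8.296296; P₁ averages over all N: 8.296296 / 118 = 0.0703.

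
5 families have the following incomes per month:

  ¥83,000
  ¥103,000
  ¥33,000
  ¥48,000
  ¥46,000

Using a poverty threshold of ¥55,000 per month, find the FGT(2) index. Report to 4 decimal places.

Below the line: ¥33,000, ¥46,000, ¥48,000 (q = 3 of N = 5).
Normalized shortfalls: (55000−33000)/55000 = 0.4000; (55000−46000)/55000 = 0.1636; (55000−48000)/55000 = 0.1273.
Squared: 0.1600; 0.0268; 0.0162.
Sum = 0.202975; P₂ = 0.202975 / 5 = 0.0406.

0.0406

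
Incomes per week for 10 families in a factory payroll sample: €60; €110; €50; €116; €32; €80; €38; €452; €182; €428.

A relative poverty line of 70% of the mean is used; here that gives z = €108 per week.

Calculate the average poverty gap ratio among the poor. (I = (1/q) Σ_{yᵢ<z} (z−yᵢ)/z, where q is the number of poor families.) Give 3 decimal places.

Below z: €32, €38, €50, €60, €80 (q = 5 of N = 10).
Relative gaps: 0.7037, 0.6481, 0.5370, 0.4444, 0.2593; sum = 2.592593.
I averages over the q = 5 poor units only: 2.592593 / 5 = 0.519.

0.519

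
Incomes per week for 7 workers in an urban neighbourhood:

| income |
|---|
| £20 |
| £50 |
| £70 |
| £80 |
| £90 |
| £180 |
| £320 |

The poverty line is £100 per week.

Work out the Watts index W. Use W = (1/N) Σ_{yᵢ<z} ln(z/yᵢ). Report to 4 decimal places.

0.4268

Below the line: £20, £50, £70, £80, £90 (q = 5 of N = 7).
Log shortfalls: ln(100/20) = 1.6094; ln(100/50) = 0.6931; ln(100/70) = 0.3567; ln(100/80) = 0.2231; ln(100/90) = 0.1054.
W = 2.987764 / 7 = 0.4268.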